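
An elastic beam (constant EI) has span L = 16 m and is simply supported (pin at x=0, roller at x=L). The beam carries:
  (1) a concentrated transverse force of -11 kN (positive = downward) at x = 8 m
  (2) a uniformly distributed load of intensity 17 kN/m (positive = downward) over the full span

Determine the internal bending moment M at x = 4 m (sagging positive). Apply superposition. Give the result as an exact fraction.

Load 1 — point force P=-11 kN at a=8 m (b=L-a=8):
  M_1 = Pbx/L  [x≤a] = (-11)·8·4/16 = -22 kN·m
Load 2 — uniform load w=17 kN/m over full span:
  M_2 = wx(L-x)/2 = 17·4·(16-4)/2 = 408 kN·m
Superposition: M = Σ M_i = 386 kN·m ≈ 386.000000 kN·m

M(4) = 386 kN·m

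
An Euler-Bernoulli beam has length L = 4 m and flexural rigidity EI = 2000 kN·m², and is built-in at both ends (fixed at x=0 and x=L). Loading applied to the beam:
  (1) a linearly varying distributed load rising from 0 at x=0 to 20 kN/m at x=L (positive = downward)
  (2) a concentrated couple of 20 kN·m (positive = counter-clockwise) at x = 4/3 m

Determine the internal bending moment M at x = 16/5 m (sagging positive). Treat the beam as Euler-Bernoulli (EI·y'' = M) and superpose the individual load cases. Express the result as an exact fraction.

Load 1 — triangular load w₀=20 kN/m (0→w₀ over full span):
  M_1 = 3w₀Lx/20 - w₀L²/30 - w₀x³/(6L) = 3·20·4·(16/5)/20 - 20·4²/30 - 20·(16/5)³/(6·4) = 32/75 kN·m
Load 2 — applied couple M₀=20 kN·m at a=4/3 m (b=L-a=8/3):
  M_2 = R_Ax - M_A - M₀  [x>a] with R_A=20/3, M_A=0 = (20/3)·(16/5) - 0 - 20 = 4/3 kN·m
Superposition: M = Σ M_i = 44/25 kN·m ≈ 1.760000 kN·m

M(16/5) = 44/25 kN·m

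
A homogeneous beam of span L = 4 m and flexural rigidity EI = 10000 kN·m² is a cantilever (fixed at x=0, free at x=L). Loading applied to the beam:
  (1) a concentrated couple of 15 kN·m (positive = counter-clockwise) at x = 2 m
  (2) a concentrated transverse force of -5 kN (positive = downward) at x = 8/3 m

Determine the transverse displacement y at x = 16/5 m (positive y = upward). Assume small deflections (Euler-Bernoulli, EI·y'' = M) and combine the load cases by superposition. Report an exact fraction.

y(16/5) = 4337/405000 m

Load 1 — applied couple M₀=15 kN·m at a=2 m (b=L-a=2):
  y_1 = M₀a(2x-a)/(2EI)  [x>a] = 15·2·(2·(16/5)-2)/(2·10000) = 33/5000 m
Load 2 — point force P=-5 kN at a=8/3 m (b=L-a=4/3):
  y_2 = -Pa²(3x-a)/(6EI)  [x>a] = -(-5)·(8/3)²·(3·(16/5)-(8/3))/(6·10000) = 208/50625 m
Superposition: y = Σ y_i = 4337/405000 m ≈ 0.010709 m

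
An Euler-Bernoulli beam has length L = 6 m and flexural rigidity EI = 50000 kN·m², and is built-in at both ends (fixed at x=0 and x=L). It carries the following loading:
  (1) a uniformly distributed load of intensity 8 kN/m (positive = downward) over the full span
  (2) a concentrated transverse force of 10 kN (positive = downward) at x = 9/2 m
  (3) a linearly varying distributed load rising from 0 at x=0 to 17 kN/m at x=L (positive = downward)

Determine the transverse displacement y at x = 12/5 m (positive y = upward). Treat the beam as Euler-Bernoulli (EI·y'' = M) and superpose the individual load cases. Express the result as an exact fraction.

y(12/5) = -1711377/1562500000 m

Load 1 — uniform load w=8 kN/m over full span:
  y_1 = -wx²(L-x)²/(24EI) = -8·(12/5)²·(6-(12/5))²/(24·50000) = -972/1953125 m
Load 2 — point force P=10 kN at a=9/2 m (b=L-a=3/2):
  y_2 = -Pb²x²(3aL-(3a+b)x)/(6L³EI)  [x≤a] = -10·(3/2)²·(12/5)²·(3·(9/2)·6-(3·(9/2)+(3/2))·(12/5))/(6·6³·50000) = -9/100000 m
Load 3 — triangular load w₀=17 kN/m (0→w₀ over full span):
  y_3 = -w₀x²(L-x)²(x+2L)/(120LEI) = -17·(12/5)²·(6-(12/5))²·((12/5)+2·6)/(120·6·50000) = -24786/48828125 m
Superposition: y = Σ y_i = -1711377/1562500000 m ≈ -0.001095 m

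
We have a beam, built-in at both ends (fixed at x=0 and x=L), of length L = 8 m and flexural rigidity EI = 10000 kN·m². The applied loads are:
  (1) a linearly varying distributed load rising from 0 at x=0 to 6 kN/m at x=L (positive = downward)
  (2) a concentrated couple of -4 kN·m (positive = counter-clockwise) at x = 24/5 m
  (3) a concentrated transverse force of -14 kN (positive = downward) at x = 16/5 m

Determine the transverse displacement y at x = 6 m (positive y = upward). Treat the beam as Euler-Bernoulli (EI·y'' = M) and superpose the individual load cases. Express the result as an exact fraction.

y(6) = -73/150000 m

Load 1 — triangular load w₀=6 kN/m (0→w₀ over full span):
  y_1 = -w₀x²(L-x)²(x+2L)/(120LEI) = -6·6²·(8-6)²·(6+2·8)/(120·8·10000) = -99/50000 m
Load 2 — applied couple M₀=-4 kN·m at a=24/5 m (b=L-a=16/5):
  y_2 = (R_Ax³/6 - M_Ax²/2 - M₀(x-a)²/2)/EI  [x>a] with R_A=-18/25, M_A=-32/25 = ((-18/25)·6³/6 - (-32/25)·6²/2 - (-4)·(6-(24/5))²/2)/10000 = 0 m
Load 3 — point force P=-14 kN at a=16/5 m (b=L-a=24/5):
  y_3 = -Pa²(L-x)²(3bL-(3b+a)(L-x))/(6L³EI)  [x>a] = -(-14)·(16/5)²·(8-6)²·(3·(24/5)·8-(3·(24/5)+(16/5))·(8-6))/(6·8³·10000) = 14/9375 m
Superposition: y = Σ y_i = -73/150000 m ≈ -0.000487 m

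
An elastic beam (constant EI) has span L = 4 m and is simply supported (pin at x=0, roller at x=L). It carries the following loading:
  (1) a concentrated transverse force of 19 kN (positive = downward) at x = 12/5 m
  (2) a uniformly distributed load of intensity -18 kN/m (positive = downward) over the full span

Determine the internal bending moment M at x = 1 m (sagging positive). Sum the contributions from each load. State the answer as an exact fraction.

M(1) = -97/5 kN·m

Load 1 — point force P=19 kN at a=12/5 m (b=L-a=8/5):
  M_1 = Pbx/L  [x≤a] = 19·(8/5)·1/4 = 38/5 kN·m
Load 2 — uniform load w=-18 kN/m over full span:
  M_2 = wx(L-x)/2 = (-18)·1·(4-1)/2 = -27 kN·m
Superposition: M = Σ M_i = -97/5 kN·m ≈ -19.400000 kN·m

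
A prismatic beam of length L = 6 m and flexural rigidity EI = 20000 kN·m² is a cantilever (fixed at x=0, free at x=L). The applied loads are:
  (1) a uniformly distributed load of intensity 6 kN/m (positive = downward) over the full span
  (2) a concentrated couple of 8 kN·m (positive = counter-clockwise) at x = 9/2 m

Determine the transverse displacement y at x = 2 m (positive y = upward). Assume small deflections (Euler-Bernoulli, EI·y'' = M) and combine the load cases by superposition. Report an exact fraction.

Load 1 — uniform load w=6 kN/m over full span:
  y_1 = -wx²(x²-4Lx+6L²)/(24EI) = -6·2²·(2²-4·6·2+6·6²)/(24·20000) = -43/5000 m
Load 2 — applied couple M₀=8 kN·m at a=9/2 m (b=L-a=3/2):
  y_2 = M₀x²/(2EI)  [x≤a] = 8·2²/(2·20000) = 1/1250 m
Superposition: y = Σ y_i = -39/5000 m ≈ -0.007800 m

y(2) = -39/5000 m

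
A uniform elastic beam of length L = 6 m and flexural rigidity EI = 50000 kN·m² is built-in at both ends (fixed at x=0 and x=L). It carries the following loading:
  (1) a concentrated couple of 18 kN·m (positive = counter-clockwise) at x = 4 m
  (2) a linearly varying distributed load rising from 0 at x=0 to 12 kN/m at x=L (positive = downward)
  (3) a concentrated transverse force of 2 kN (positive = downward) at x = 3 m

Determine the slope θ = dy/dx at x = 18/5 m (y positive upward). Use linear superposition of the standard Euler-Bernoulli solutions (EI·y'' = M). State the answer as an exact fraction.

Load 1 — applied couple M₀=18 kN·m at a=4 m (b=L-a=2):
  θ_1 = (R_Ax²/2 - M_Ax)/EI  [x≤a] with R_A=4, M_A=6 = (4·(18/5)²/2 - 6·(18/5))/50000 = 27/312500 rad
Load 2 — triangular load w₀=12 kN/m (0→w₀ over full span):
  θ_2 = -w₀(2x(L-x)(L-2x)(x+2L)+x²(L-x)²)/(120LEI) = -12·(2·(18/5)·(6-(18/5))·(6-2·(18/5))·((18/5)+2·6)+(18/5)²·(6-(18/5))²)/(120·6·50000) = 162/1953125 rad
Load 3 — point force P=2 kN at a=3 m (b=L-a=3):
  θ_3 = Pa²(L-x)(2bL-(3b+a)(L-x))/(2L³EI)  [x>a] = 2·3²·(6-(18/5))·(2·3·6-(3·3+3)·(6-(18/5)))/(2·6³·50000) = 9/625000 rad
Superposition: θ = Σ θ_i = 2871/15625000 rad ≈ 0.000184 rad

θ(18/5) = 2871/15625000 rad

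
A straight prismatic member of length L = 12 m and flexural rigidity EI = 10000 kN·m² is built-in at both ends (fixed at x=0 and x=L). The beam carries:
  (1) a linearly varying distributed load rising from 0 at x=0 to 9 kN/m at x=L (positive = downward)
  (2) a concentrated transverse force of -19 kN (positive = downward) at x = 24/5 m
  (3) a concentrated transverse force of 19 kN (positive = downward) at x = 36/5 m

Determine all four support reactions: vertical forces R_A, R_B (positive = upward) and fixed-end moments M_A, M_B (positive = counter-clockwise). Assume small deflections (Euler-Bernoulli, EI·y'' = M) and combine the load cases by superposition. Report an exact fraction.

Load 1 — triangular load w₀=9 kN/m (0→w₀ over full span):
  R_A = 3w₀L/20 = 3·9·12/20 = 81/5 kN
  M_A = w₀L²/30 = 9·12²/30 = 216/5 kN·m
  R_B = 7w₀L/20 = 7·9·12/20 = 189/5 kN
  M_B = -w₀L²/20 = -9·12²/20 = -324/5 kN·m
Load 2 — point force P=-19 kN at a=24/5 m (b=L-a=36/5):
  R_A = Pb²(3a+b)/L³ = (-19)·(36/5)²·(3·(24/5)+(36/5))/12³ = -1539/125 kN
  M_A = Pab²/L² = (-19)·(24/5)·(36/5)²/12² = -4104/125 kN·m
  R_B = Pa²(a+3b)/L³ = (-19)·(24/5)²·((24/5)+3·(36/5))/12³ = -836/125 kN
  M_B = -Pa²b/L² = -(-19)·(24/5)²·(36/5)/12² = 2736/125 kN·m
Load 3 — point force P=19 kN at a=36/5 m (b=L-a=24/5):
  R_A = Pb²(3a+b)/L³ = 19·(24/5)²·(3·(36/5)+(24/5))/12³ = 836/125 kN
  M_A = Pab²/L² = 19·(36/5)·(24/5)²/12² = 2736/125 kN·m
  R_B = Pa²(a+3b)/L³ = 19·(36/5)²·((36/5)+3·(24/5))/12³ = 1539/125 kN
  M_B = -Pa²b/L² = -19·(36/5)²·(24/5)/12² = -4104/125 kN·m
Superposition: R_A = 1322/125 kN, M_A = 4032/125 kN·m, R_B = 5428/125 kN, M_B = -9468/125 kN·m

R_A = 1322/125 kN, M_A = 4032/125 kN·m, R_B = 5428/125 kN, M_B = -9468/125 kN·m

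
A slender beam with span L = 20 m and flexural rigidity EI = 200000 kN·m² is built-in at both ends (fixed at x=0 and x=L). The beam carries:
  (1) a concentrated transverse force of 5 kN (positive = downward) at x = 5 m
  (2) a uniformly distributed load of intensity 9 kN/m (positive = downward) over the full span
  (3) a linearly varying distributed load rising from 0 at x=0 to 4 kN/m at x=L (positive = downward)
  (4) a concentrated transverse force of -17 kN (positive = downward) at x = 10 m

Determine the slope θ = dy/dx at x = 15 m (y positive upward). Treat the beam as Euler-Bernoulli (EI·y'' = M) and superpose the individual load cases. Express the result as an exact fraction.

θ(15) = 1531/512000 rad

Load 1 — point force P=5 kN at a=5 m (b=L-a=15):
  θ_1 = Pa²(L-x)(2bL-(3b+a)(L-x))/(2L³EI)  [x>a] = 5·5²·(20-15)·(2·15·20-(3·15+5)·(20-15))/(2·20³·200000) = 7/102400 rad
Load 2 — uniform load w=9 kN/m over full span:
  θ_2 = -wx(L-x)(L-2x)/(12EI) = -9·15·(20-15)·(20-2·15)/(12·200000) = 9/3200 rad
Load 3 — triangular load w₀=4 kN/m (0→w₀ over full span):
  θ_3 = -w₀(2x(L-x)(L-2x)(x+2L)+x²(L-x)²)/(120LEI) = -4·(2·15·(20-15)·(20-2·15)·(15+2·20)+15²·(20-15)²)/(120·20·200000) = 41/64000 rad
Load 4 — point force P=-17 kN at a=10 m (b=L-a=10):
  θ_4 = Pa²(L-x)(2bL-(3b+a)(L-x))/(2L³EI)  [x>a] = (-17)·10²·(20-15)·(2·10·20-(3·10+10)·(20-15))/(2·20³·200000) = -17/32000 rad
Superposition: θ = Σ θ_i = 1531/512000 rad ≈ 0.002990 rad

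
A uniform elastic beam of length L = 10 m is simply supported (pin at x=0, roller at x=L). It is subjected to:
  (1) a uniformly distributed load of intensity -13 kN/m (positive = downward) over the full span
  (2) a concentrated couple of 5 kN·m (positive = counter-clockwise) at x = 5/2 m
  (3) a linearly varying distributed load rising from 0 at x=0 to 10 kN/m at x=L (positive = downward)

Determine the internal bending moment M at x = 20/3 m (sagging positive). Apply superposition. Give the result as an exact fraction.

M(20/3) = -6835/81 kN·m

Load 1 — uniform load w=-13 kN/m over full span:
  M_1 = wx(L-x)/2 = (-13)·(20/3)·(10-(20/3))/2 = -1300/9 kN·m
Load 2 — applied couple M₀=5 kN·m at a=5/2 m (b=L-a=15/2):
  M_2 = M₀x/L - M₀  [x>a] = 5·(20/3)/10 - 5 = -5/3 kN·m
Load 3 — triangular load w₀=10 kN/m (0→w₀ over full span):
  M_3 = w₀Lx/6 - w₀x³/(6L) = 10·10·(20/3)/6 - 10·(20/3)³/(6·10) = 5000/81 kN·m
Superposition: M = Σ M_i = -6835/81 kN·m ≈ -84.382716 kN·m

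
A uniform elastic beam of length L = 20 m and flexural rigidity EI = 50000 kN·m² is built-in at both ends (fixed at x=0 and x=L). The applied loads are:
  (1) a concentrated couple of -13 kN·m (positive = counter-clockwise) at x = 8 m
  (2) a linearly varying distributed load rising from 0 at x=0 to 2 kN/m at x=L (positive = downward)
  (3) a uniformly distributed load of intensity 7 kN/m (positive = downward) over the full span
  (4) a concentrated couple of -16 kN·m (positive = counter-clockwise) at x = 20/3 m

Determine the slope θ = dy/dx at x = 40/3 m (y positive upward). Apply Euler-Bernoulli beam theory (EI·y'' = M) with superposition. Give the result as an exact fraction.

Load 1 — applied couple M₀=-13 kN·m at a=8 m (b=L-a=12):
  θ_1 = (R_Ax²/2 - M_Ax - M₀(x-a))/EI  [x>a] with R_A=-117/125, M_A=-39/25 = ((-117/125)·(40/3)²/2 - (-39/25)·(40/3) - (-13)·((40/3)-8))/50000 = 13/93750 rad
Load 2 — triangular load w₀=2 kN/m (0→w₀ over full span):
  θ_2 = -w₀(2x(L-x)(L-2x)(x+2L)+x²(L-x)²)/(120LEI) = -2·(2·(40/3)·(20-(40/3))·(20-2·(40/3))·((40/3)+2·20)+(40/3)²·(20-(40/3))²)/(120·20·50000) = 28/30375 rad
Load 3 — uniform load w=7 kN/m over full span:
  θ_3 = -wx(L-x)(L-2x)/(12EI) = -7·(40/3)·(20-(40/3))·(20-2·(40/3))/(12·50000) = 14/2025 rad
Load 4 — applied couple M₀=-16 kN·m at a=20/3 m (b=L-a=40/3):
  θ_4 = (R_Ax²/2 - M_Ax - M₀(x-a))/EI  [x>a] with R_A=-16/15, M_A=0 = ((-16/15)·(40/3)²/2 - 0·(40/3) - (-16)·((40/3)-(20/3)))/50000 = 4/16875 rad
Superposition: θ = Σ θ_i = 62353/7593750 rad ≈ 0.008211 rad

θ(40/3) = 62353/7593750 rad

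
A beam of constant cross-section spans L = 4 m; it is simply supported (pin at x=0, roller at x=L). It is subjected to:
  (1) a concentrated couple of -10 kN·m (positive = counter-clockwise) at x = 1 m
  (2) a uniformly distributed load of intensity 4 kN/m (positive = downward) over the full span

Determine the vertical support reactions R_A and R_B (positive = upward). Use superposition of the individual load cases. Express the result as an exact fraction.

Load 1 — applied couple M₀=-10 kN·m at a=1 m (b=L-a=3):
  R_A = M₀/L = (-10)/4 = -5/2 kN
  R_B = -M₀/L = -(-10)/4 = 5/2 kN
Load 2 — uniform load w=4 kN/m over full span:
  R_A = wL/2 = 4·4/2 = 8 kN
  R_B = wL/2 = 4·4/2 = 8 kN
Superposition: R_A = 11/2 kN, R_B = 21/2 kN

R_A = 11/2 kN, R_B = 21/2 kN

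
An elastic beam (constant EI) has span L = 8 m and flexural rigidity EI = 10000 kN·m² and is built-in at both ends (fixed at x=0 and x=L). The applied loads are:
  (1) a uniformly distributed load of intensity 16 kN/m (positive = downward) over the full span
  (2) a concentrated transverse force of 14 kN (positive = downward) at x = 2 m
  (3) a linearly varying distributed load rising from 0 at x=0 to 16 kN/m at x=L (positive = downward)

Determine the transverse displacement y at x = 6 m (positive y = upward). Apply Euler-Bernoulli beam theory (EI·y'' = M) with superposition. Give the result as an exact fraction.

y(6) = -9383/600000 m

Load 1 — uniform load w=16 kN/m over full span:
  y_1 = -wx²(L-x)²/(24EI) = -16·6²·(8-6)²/(24·10000) = -6/625 m
Load 2 — point force P=14 kN at a=2 m (b=L-a=6):
  y_2 = -Pa²(L-x)²(3bL-(3b+a)(L-x))/(6L³EI)  [x>a] = -14·2²·(8-6)²·(3·6·8-(3·6+2)·(8-6))/(6·8³·10000) = -91/120000 m
Load 3 — triangular load w₀=16 kN/m (0→w₀ over full span):
  y_3 = -w₀x²(L-x)²(x+2L)/(120LEI) = -16·6²·(8-6)²·(6+2·8)/(120·8·10000) = -33/6250 m
Superposition: y = Σ y_i = -9383/600000 m ≈ -0.015638 m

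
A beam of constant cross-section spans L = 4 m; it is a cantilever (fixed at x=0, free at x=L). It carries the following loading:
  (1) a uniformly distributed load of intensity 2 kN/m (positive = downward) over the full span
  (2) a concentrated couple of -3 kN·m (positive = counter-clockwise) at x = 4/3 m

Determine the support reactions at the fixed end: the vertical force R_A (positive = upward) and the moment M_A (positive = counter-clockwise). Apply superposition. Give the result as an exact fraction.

R_A = 8 kN, M_A = 19 kN·m

Load 1 — uniform load w=2 kN/m over full span:
  R_A = wL = 2·4 = 8 kN
  M_A = wL²/2 = 2·4²/2 = 16 kN·m
Load 2 — applied couple M₀=-3 kN·m at a=4/3 m (b=L-a=8/3):
  R_A = 0 kN
  M_A = -M₀ = -(-3) = 3 kN·m
Superposition: R_A = 8 kN, M_A = 19 kN·m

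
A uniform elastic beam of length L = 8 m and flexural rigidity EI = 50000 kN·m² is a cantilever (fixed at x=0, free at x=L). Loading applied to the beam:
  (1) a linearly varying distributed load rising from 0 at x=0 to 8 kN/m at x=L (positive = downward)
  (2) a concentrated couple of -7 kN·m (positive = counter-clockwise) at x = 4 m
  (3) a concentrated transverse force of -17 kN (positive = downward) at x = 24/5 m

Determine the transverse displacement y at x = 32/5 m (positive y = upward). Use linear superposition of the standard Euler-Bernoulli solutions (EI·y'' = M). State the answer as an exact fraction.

y(32/5) = -8026163/292968750 m

Load 1 — triangular load w₀=8 kN/m (0→w₀ over full span):
  y_1 = (w₀Lx³/12-w₀L²x²/6-w₀x⁵/(120L))/EI = (8·8·(32/5)³/12-8·8²·(32/5)²/6-8·(32/5)⁵/(120·8))/50000 = -6406144/146484375 m
Load 2 — applied couple M₀=-7 kN·m at a=4 m (b=L-a=4):
  y_2 = M₀a(2x-a)/(2EI)  [x>a] = (-7)·4·(2·(32/5)-4)/(2·50000) = -77/31250 m
Load 3 — point force P=-17 kN at a=24/5 m (b=L-a=16/5):
  y_3 = -Pa²(3x-a)/(6EI)  [x>a] = -(-17)·(24/5)²·(3·(32/5)-(24/5))/(6·50000) = 7344/390625 m
Superposition: y = Σ y_i = -8026163/292968750 m ≈ -0.027396 m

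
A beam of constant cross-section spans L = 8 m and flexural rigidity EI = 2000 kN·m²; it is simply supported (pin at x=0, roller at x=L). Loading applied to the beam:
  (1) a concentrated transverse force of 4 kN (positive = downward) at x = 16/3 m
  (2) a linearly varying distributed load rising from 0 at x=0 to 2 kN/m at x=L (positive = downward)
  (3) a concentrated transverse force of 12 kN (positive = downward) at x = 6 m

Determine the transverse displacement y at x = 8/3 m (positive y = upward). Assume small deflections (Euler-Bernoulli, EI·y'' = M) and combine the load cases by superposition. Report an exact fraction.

Load 1 — point force P=4 kN at a=16/3 m (b=L-a=8/3):
  y_1 = -Pbx(L²-b²-x²)/(6LEI)  [x≤a] = -4·(8/3)·(8/3)·(8²-(8/3)²-(8/3)²)/(6·8·2000) = -448/30375 m
Load 2 — triangular load w₀=2 kN/m (0→w₀ over full span):
  y_2 = -w₀x(7L⁴-10L²x²+3x⁴)/(360LEI) = -2·(8/3)·(7·8⁴-10·8²·(8/3)²+3·(8/3)⁴)/(360·8·2000) = -2048/91125 m
Load 3 — point force P=12 kN at a=6 m (b=L-a=2):
  y_3 = -Pbx(L²-b²-x²)/(6LEI)  [x≤a] = -12·2·(8/3)·(8²-2²-(8/3)²)/(6·8·2000) = -119/3375 m
Superposition: y = Σ y_i = -1321/18225 m ≈ -0.072483 m

y(8/3) = -1321/18225 m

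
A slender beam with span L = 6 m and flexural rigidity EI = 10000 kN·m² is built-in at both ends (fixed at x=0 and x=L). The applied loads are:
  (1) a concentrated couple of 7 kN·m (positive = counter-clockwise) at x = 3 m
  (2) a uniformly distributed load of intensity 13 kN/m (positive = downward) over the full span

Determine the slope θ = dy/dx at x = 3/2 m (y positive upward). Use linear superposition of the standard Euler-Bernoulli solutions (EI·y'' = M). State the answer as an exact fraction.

θ(3/2) = -723/320000 rad

Load 1 — applied couple M₀=7 kN·m at a=3 m (b=L-a=3):
  θ_1 = (R_Ax²/2 - M_Ax)/EI  [x≤a] with R_A=7/4, M_A=7/4 = ((7/4)·(3/2)²/2 - (7/4)·(3/2))/10000 = -21/320000 rad
Load 2 — uniform load w=13 kN/m over full span:
  θ_2 = -wx(L-x)(L-2x)/(12EI) = -13·(3/2)·(6-(3/2))·(6-2·(3/2))/(12·10000) = -351/160000 rad
Superposition: θ = Σ θ_i = -723/320000 rad ≈ -0.002259 rad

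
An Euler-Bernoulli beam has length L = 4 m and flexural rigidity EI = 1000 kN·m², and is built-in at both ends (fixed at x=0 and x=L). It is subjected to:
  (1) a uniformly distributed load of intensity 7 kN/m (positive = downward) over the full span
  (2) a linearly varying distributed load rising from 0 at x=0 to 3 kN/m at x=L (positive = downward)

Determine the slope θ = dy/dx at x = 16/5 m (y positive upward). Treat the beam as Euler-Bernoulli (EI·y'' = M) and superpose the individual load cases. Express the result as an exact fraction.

Load 1 — uniform load w=7 kN/m over full span:
  θ_1 = -wx(L-x)(L-2x)/(12EI) = -7·(16/5)·(4-(16/5))·(4-2·(16/5))/(12·1000) = 56/15625 rad
Load 2 — triangular load w₀=3 kN/m (0→w₀ over full span):
  θ_2 = -w₀(2x(L-x)(L-2x)(x+2L)+x²(L-x)²)/(120LEI) = -3·(2·(16/5)·(4-(16/5))·(4-2·(16/5))·((16/5)+2·4)+(16/5)²·(4-(16/5))²)/(120·4·1000) = 64/78125 rad
Superposition: θ = Σ θ_i = 344/78125 rad ≈ 0.004403 rad

θ(16/5) = 344/78125 rad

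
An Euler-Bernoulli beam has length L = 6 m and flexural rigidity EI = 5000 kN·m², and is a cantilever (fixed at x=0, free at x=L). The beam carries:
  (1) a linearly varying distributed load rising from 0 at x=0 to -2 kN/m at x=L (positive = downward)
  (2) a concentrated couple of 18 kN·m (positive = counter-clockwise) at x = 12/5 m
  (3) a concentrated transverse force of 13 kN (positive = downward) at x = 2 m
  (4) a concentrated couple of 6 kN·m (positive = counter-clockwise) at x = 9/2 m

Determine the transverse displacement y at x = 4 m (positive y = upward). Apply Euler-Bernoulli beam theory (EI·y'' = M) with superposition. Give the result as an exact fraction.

Load 1 — triangular load w₀=-2 kN/m (0→w₀ over full span):
  y_1 = (w₀Lx³/12-w₀L²x²/6-w₀x⁵/(120L))/EI = ((-2)·6·4³/12-(-2)·6²·4²/6-(-2)·4⁵/(120·6))/5000 = 736/28125 m
Load 2 — applied couple M₀=18 kN·m at a=12/5 m (b=L-a=18/5):
  y_2 = M₀a(2x-a)/(2EI)  [x>a] = 18·(12/5)·(2·4-(12/5))/(2·5000) = 378/15625 m
Load 3 — point force P=13 kN at a=2 m (b=L-a=4):
  y_3 = -Pa²(3x-a)/(6EI)  [x>a] = -13·2²·(3·4-2)/(6·5000) = -13/750 m
Load 4 — applied couple M₀=6 kN·m at a=9/2 m (b=L-a=3/2):
  y_4 = M₀x²/(2EI)  [x≤a] = 6·4²/(2·5000) = 6/625 m
Superposition: y = Σ y_i = 11989/281250 m ≈ 0.042628 m

y(4) = 11989/281250 m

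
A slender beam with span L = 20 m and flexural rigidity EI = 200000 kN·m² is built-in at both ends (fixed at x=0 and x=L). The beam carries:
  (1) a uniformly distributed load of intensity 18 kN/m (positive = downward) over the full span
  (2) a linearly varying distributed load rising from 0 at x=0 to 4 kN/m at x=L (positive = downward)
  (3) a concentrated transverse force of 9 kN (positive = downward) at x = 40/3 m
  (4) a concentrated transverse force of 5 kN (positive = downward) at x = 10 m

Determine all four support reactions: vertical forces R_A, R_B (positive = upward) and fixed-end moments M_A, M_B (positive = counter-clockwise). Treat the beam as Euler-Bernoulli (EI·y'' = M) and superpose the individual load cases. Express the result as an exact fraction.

Load 1 — uniform load w=18 kN/m over full span:
  R_A = wL/2 = 18·20/2 = 180 kN
  M_A = wL²/12 = 18·20²/12 = 600 kN·m
  R_B = wL/2 = 18·20/2 = 180 kN
  M_B = -wL²/12 = -18·20²/12 = -600 kN·m
Load 2 — triangular load w₀=4 kN/m (0→w₀ over full span):
  R_A = 3w₀L/20 = 3·4·20/20 = 12 kN
  M_A = w₀L²/30 = 4·20²/30 = 160/3 kN·m
  R_B = 7w₀L/20 = 7·4·20/20 = 28 kN
  M_B = -w₀L²/20 = -4·20²/20 = -80 kN·m
Load 3 — point force P=9 kN at a=40/3 m (b=L-a=20/3):
  R_A = Pb²(3a+b)/L³ = 9·(20/3)²·(3·(40/3)+(20/3))/20³ = 7/3 kN
  M_A = Pab²/L² = 9·(40/3)·(20/3)²/20² = 40/3 kN·m
  R_B = Pa²(a+3b)/L³ = 9·(40/3)²·((40/3)+3·(20/3))/20³ = 20/3 kN
  M_B = -Pa²b/L² = -9·(40/3)²·(20/3)/20² = -80/3 kN·m
Load 4 — point force P=5 kN at a=10 m (b=L-a=10):
  R_A = Pb²(3a+b)/L³ = 5·10²·(3·10+10)/20³ = 5/2 kN
  M_A = Pab²/L² = 5·10·10²/20² = 25/2 kN·m
  R_B = Pa²(a+3b)/L³ = 5·10²·(10+3·10)/20³ = 5/2 kN
  M_B = -Pa²b/L² = -5·10²·10/20² = -25/2 kN·m
Superposition: R_A = 1181/6 kN, M_A = 4075/6 kN·m, R_B = 1303/6 kN, M_B = -4315/6 kN·m

R_A = 1181/6 kN, M_A = 4075/6 kN·m, R_B = 1303/6 kN, M_B = -4315/6 kN·m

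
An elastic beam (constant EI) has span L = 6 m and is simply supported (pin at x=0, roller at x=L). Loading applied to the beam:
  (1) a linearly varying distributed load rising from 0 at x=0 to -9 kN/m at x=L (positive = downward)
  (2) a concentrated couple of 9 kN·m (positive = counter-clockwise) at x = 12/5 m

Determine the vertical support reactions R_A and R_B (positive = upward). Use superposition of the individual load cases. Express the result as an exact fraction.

R_A = -15/2 kN, R_B = -39/2 kN

Load 1 — triangular load w₀=-9 kN/m (0→w₀ over full span):
  R_A = w₀L/6 = (-9)·6/6 = -9 kN
  R_B = w₀L/3 = (-9)·6/3 = -18 kN
Load 2 — applied couple M₀=9 kN·m at a=12/5 m (b=L-a=18/5):
  R_A = M₀/L = 9/6 = 3/2 kN
  R_B = -M₀/L = -9/6 = -3/2 kN
Superposition: R_A = -15/2 kN, R_B = -39/2 kN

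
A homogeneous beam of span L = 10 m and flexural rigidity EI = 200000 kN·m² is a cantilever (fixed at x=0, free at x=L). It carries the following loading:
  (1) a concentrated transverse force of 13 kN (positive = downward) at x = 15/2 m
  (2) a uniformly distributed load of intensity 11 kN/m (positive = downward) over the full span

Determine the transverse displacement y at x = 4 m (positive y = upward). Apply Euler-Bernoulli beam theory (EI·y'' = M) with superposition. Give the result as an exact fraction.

Load 1 — point force P=13 kN at a=15/2 m (b=L-a=5/2):
  y_1 = -Px²(3a-x)/(6EI)  [x≤a] = -13·4²·(3·(15/2)-4)/(6·200000) = -481/150000 m
Load 2 — uniform load w=11 kN/m over full span:
  y_2 = -wx²(x²-4Lx+6L²)/(24EI) = -11·4²·(4²-4·10·4+6·10²)/(24·200000) = -209/12500 m
Superposition: y = Σ y_i = -2989/150000 m ≈ -0.019927 m

y(4) = -2989/150000 m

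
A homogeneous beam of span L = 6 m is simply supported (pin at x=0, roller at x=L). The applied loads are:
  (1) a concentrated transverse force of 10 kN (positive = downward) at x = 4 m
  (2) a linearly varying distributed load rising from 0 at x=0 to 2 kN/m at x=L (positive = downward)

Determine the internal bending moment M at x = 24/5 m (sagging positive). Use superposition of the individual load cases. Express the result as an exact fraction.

M(24/5) = 1432/125 kN·m

Load 1 — point force P=10 kN at a=4 m (b=L-a=2):
  M_1 = Pa(L-x)/L  [x>a] = 10·4·(6-(24/5))/6 = 8 kN·m
Load 2 — triangular load w₀=2 kN/m (0→w₀ over full span):
  M_2 = w₀Lx/6 - w₀x³/(6L) = 2·6·(24/5)/6 - 2·(24/5)³/(6·6) = 432/125 kN·m
Superposition: M = Σ M_i = 1432/125 kN·m ≈ 11.456000 kN·m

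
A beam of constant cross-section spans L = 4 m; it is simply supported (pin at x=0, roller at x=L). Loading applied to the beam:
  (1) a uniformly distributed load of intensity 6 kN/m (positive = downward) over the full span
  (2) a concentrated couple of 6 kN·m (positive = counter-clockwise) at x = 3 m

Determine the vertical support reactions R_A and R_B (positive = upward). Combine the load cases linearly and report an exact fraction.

R_A = 27/2 kN, R_B = 21/2 kN

Load 1 — uniform load w=6 kN/m over full span:
  R_A = wL/2 = 6·4/2 = 12 kN
  R_B = wL/2 = 6·4/2 = 12 kN
Load 2 — applied couple M₀=6 kN·m at a=3 m (b=L-a=1):
  R_A = M₀/L = 6/4 = 3/2 kN
  R_B = -M₀/L = -6/4 = -3/2 kN
Superposition: R_A = 27/2 kN, R_B = 21/2 kN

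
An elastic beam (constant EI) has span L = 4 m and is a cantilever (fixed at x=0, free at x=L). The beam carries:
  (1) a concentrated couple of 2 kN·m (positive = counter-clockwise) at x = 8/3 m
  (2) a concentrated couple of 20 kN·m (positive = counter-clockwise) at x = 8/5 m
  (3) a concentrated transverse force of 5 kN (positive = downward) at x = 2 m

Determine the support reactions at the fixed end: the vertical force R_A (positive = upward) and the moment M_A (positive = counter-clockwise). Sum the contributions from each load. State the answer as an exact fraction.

R_A = 5 kN, M_A = -12 kN·m

Load 1 — applied couple M₀=2 kN·m at a=8/3 m (b=L-a=4/3):
  R_A = 0 kN
  M_A = -M₀ = -2 kN·m
Load 2 — applied couple M₀=20 kN·m at a=8/5 m (b=L-a=12/5):
  R_A = 0 kN
  M_A = -M₀ = -20 kN·m
Load 3 — point force P=5 kN at a=2 m (b=L-a=2):
  R_A = P = 5 kN
  M_A = Pa = 5·2 = 10 kN·m
Superposition: R_A = 5 kN, M_A = -12 kN·m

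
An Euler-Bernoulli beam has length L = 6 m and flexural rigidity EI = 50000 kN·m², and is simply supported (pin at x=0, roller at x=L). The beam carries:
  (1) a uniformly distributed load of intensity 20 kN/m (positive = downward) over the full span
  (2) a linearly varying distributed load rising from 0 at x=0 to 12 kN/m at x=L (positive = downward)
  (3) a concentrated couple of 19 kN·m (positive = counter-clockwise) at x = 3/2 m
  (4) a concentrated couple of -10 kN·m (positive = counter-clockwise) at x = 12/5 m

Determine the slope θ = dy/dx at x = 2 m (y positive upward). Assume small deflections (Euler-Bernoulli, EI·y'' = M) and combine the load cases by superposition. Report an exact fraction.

Load 1 — uniform load w=20 kN/m over full span:
  θ_1 = -w(L³-6Lx²+4x³)/(24EI) = -20·(6³-6·6·2²+4·2³)/(24·50000) = -13/7500 rad
Load 2 — triangular load w₀=12 kN/m (0→w₀ over full span):
  θ_2 = -w₀(7L⁴-30L²x²+15x⁴)/(360LEI) = -12·(7·6⁴-30·6²·2²+15·2⁴)/(360·6·50000) = -26/46875 rad
Load 3 — applied couple M₀=19 kN·m at a=3/2 m (b=L-a=9/2):
  θ_3 = (M₀x²/(2L)-M₀(x-a)+C₁)/EI  [x>a] with C₁=M₀(3b²-L²)/(6L)=209/16 = (19·2²/(2·6)-19·(2-(3/2))+(209/16))/50000 = 19/96000 rad
Load 4 — applied couple M₀=-10 kN·m at a=12/5 m (b=L-a=18/5):
  θ_4 = (M₀x²/(2L)+C₁)/EI  [x≤a] with C₁=M₀(3b²-L²)/(6L)=-4/5 = ((-10)·2²/(2·6)+(-4/5))/50000 = -31/375000 rad
Superposition: θ = Σ θ_i = -8691/4000000 rad ≈ -0.002173 rad

θ(2) = -8691/4000000 rad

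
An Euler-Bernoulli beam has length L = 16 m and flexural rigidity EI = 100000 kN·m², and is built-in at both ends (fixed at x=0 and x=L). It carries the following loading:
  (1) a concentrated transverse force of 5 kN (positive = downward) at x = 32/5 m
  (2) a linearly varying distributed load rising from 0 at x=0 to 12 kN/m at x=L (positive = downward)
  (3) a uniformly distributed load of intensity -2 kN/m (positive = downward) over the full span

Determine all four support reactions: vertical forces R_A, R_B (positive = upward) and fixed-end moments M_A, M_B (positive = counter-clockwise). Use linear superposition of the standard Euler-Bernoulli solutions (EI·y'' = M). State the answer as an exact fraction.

Load 1 — point force P=5 kN at a=32/5 m (b=L-a=48/5):
  R_A = Pb²(3a+b)/L³ = 5·(48/5)²·(3·(32/5)+(48/5))/16³ = 81/25 kN
  M_A = Pab²/L² = 5·(32/5)·(48/5)²/16² = 288/25 kN·m
  R_B = Pa²(a+3b)/L³ = 5·(32/5)²·((32/5)+3·(48/5))/16³ = 44/25 kN
  M_B = -Pa²b/L² = -5·(32/5)²·(48/5)/16² = -192/25 kN·m
Load 2 — triangular load w₀=12 kN/m (0→w₀ over full span):
  R_A = 3w₀L/20 = 3·12·16/20 = 144/5 kN
  M_A = w₀L²/30 = 12·16²/30 = 512/5 kN·m
  R_B = 7w₀L/20 = 7·12·16/20 = 336/5 kN
  M_B = -w₀L²/20 = -12·16²/20 = -768/5 kN·m
Load 3 — uniform load w=-2 kN/m over full span:
  R_A = wL/2 = (-2)·16/2 = -16 kN
  M_A = wL²/12 = (-2)·16²/12 = -128/3 kN·m
  R_B = wL/2 = (-2)·16/2 = -16 kN
  M_B = -wL²/12 = -(-2)·16²/12 = 128/3 kN·m
Superposition: R_A = 401/25 kN, M_A = 5344/75 kN·m, R_B = 1324/25 kN, M_B = -8896/75 kN·m

R_A = 401/25 kN, M_A = 5344/75 kN·m, R_B = 1324/25 kN, M_B = -8896/75 kN·m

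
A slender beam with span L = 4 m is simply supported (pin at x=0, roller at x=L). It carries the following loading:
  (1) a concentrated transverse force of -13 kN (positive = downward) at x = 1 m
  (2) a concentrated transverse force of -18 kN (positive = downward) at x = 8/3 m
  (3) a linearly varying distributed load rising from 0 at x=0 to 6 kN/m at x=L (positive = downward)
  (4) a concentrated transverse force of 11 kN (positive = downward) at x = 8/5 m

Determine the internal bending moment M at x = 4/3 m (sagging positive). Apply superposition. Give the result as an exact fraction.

Load 1 — point force P=-13 kN at a=1 m (b=L-a=3):
  M_1 = Pa(L-x)/L  [x>a] = (-13)·1·(4-(4/3))/4 = -26/3 kN·m
Load 2 — point force P=-18 kN at a=8/3 m (b=L-a=4/3):
  M_2 = Pbx/L  [x≤a] = (-18)·(4/3)·(4/3)/4 = -8 kN·m
Load 3 — triangular load w₀=6 kN/m (0→w₀ over full span):
  M_3 = w₀Lx/6 - w₀x³/(6L) = 6·4·(4/3)/6 - 6·(4/3)³/(6·4) = 128/27 kN·m
Load 4 — point force P=11 kN at a=8/5 m (b=L-a=12/5):
  M_4 = Pbx/L  [x≤a] = 11·(12/5)·(4/3)/4 = 44/5 kN·m
Superposition: M = Σ M_i = -422/135 kN·m ≈ -3.125926 kN·m

M(4/3) = -422/135 kN·m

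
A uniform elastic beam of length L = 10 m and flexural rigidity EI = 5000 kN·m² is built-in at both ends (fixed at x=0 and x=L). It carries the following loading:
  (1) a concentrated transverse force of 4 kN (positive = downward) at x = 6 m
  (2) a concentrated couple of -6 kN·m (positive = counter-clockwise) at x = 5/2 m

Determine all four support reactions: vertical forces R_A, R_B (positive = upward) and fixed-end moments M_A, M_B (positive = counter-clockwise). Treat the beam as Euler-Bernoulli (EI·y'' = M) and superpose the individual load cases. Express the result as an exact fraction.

Load 1 — point force P=4 kN at a=6 m (b=L-a=4):
  R_A = Pb²(3a+b)/L³ = 4·4²·(3·6+4)/10³ = 176/125 kN
  M_A = Pab²/L² = 4·6·4²/10² = 96/25 kN·m
  R_B = Pa²(a+3b)/L³ = 4·6²·(6+3·4)/10³ = 324/125 kN
  M_B = -Pa²b/L² = -4·6²·4/10² = -144/25 kN·m
Load 2 — applied couple M₀=-6 kN·m at a=5/2 m (b=L-a=15/2):
  R_A = 6M₀ab/L³ = 6·(-6)·(5/2)·(15/2)/10³ = -27/40 kN
  M_A = M₀b(2a-b)/L² = (-6)·(15/2)·(2·(5/2)-(15/2))/10² = 9/8 kN·m
  R_B = -6M₀ab/L³ = -6·(-6)·(5/2)·(15/2)/10³ = 27/40 kN
  M_B = M₀a(2b-a)/L² = (-6)·(5/2)·(2·(15/2)-(5/2))/10² = -15/8 kN·m
Superposition: R_A = 733/1000 kN, M_A = 993/200 kN·m, R_B = 3267/1000 kN, M_B = -1527/200 kN·m

R_A = 733/1000 kN, M_A = 993/200 kN·m, R_B = 3267/1000 kN, M_B = -1527/200 kN·m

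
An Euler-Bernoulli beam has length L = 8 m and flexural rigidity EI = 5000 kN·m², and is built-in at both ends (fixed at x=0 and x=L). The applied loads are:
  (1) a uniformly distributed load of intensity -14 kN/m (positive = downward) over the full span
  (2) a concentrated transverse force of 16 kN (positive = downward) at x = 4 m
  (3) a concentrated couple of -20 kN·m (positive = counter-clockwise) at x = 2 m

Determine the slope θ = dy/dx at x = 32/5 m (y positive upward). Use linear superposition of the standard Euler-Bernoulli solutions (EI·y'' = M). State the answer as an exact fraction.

θ(32/5) = -556/78125 rad

Load 1 — uniform load w=-14 kN/m over full span:
  θ_1 = -wx(L-x)(L-2x)/(12EI) = -(-14)·(32/5)·(8-(32/5))·(8-2·(32/5))/(12·5000) = -896/78125 rad
Load 2 — point force P=16 kN at a=4 m (b=L-a=4):
  θ_2 = Pa²(L-x)(2bL-(3b+a)(L-x))/(2L³EI)  [x>a] = 16·4²·(8-(32/5))·(2·4·8-(3·4+4)·(8-(32/5)))/(2·8³·5000) = 48/15625 rad
Load 3 — applied couple M₀=-20 kN·m at a=2 m (b=L-a=6):
  θ_3 = (R_Ax²/2 - M_Ax - M₀(x-a))/EI  [x>a] with R_A=-45/16, M_A=15/4 = ((-45/16)·(32/5)²/2 - (15/4)·(32/5) - (-20)·((32/5)-2))/5000 = 4/3125 rad
Superposition: θ = Σ θ_i = -556/78125 rad ≈ -0.007117 rad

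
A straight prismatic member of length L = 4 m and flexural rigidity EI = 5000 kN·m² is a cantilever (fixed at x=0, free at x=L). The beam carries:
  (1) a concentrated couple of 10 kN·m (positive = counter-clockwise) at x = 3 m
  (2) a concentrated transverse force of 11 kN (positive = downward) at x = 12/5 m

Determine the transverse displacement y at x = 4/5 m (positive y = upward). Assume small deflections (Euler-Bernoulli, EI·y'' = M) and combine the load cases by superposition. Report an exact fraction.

y(4/5) = -202/234375 m

Load 1 — applied couple M₀=10 kN·m at a=3 m (b=L-a=1):
  y_1 = M₀x²/(2EI)  [x≤a] = 10·(4/5)²/(2·5000) = 2/3125 m
Load 2 — point force P=11 kN at a=12/5 m (b=L-a=8/5):
  y_2 = -Px²(3a-x)/(6EI)  [x≤a] = -11·(4/5)²·(3·(12/5)-(4/5))/(6·5000) = -352/234375 m
Superposition: y = Σ y_i = -202/234375 m ≈ -0.000862 m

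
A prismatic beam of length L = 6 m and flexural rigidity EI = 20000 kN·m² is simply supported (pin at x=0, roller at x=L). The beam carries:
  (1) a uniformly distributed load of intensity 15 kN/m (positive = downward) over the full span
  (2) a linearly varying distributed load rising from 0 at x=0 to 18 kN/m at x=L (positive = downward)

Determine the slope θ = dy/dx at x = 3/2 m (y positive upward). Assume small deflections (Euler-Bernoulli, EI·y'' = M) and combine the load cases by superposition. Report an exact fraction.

θ(3/2) = -95229/12800000 rad

Load 1 — uniform load w=15 kN/m over full span:
  θ_1 = -w(L³-6Lx²+4x³)/(24EI) = -15·(6³-6·6·(3/2)²+4·(3/2)³)/(24·20000) = -297/64000 rad
Load 2 — triangular load w₀=18 kN/m (0→w₀ over full span):
  θ_2 = -w₀(7L⁴-30L²x²+15x⁴)/(360LEI) = -18·(7·6⁴-30·6²·(3/2)²+15·(3/2)⁴)/(360·6·20000) = -35829/12800000 rad
Superposition: θ = Σ θ_i = -95229/12800000 rad ≈ -0.007440 rad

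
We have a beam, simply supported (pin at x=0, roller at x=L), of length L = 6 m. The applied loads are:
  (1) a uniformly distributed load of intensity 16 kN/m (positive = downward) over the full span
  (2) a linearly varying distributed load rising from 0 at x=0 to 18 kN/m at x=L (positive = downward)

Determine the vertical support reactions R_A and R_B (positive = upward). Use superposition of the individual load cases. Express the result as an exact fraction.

R_A = 66 kN, R_B = 84 kN

Load 1 — uniform load w=16 kN/m over full span:
  R_A = wL/2 = 16·6/2 = 48 kN
  R_B = wL/2 = 16·6/2 = 48 kN
Load 2 — triangular load w₀=18 kN/m (0→w₀ over full span):
  R_A = w₀L/6 = 18·6/6 = 18 kN
  R_B = w₀L/3 = 18·6/3 = 36 kN
Superposition: R_A = 66 kN, R_B = 84 kN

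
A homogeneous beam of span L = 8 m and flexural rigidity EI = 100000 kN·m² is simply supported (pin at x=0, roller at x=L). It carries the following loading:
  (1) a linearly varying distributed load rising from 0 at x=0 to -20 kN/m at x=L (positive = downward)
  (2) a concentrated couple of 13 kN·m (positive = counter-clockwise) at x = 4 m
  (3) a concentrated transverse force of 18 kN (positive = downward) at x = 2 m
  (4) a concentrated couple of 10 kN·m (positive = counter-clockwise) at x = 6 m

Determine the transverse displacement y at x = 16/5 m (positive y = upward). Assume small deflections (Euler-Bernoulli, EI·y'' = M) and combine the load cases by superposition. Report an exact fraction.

Load 1 — triangular load w₀=-20 kN/m (0→w₀ over full span):
  y_1 = -w₀x(7L⁴-10L²x²+3x⁴)/(360LEI) = -(-20)·(16/5)·(7·8⁴-10·8²·(16/5)²+3·(16/5)⁴)/(360·8·100000) = 146048/29296875 m
Load 2 — applied couple M₀=13 kN·m at a=4 m (b=L-a=4):
  y_2 = (M₀x³/(6L)+C₁x)/EI  [x≤a] with C₁=M₀(3b²-L²)/(6L)=-13/3 = (13·(16/5)³/(6·8)+(-13/3)·(16/5))/100000 = -39/781250 m
Load 3 — point force P=18 kN at a=2 m (b=L-a=6):
  y_3 = -Pa(L-x)(2Lx-a²-x²)/(6LEI)  [x>a] = -18·2·(8-(16/5))·(2·8·(16/5)-2²-(16/5)²)/(6·8·100000) = -2079/1562500 m
Load 4 — applied couple M₀=10 kN·m at a=6 m (b=L-a=2):
  y_4 = (M₀x³/(6L)+C₁x)/EI  [x≤a] with C₁=M₀(3b²-L²)/(6L)=-65/6 = (10·(16/5)³/(6·8)+(-65/6)·(16/5))/100000 = -87/312500 m
Superposition: y = Σ y_i = 97448/29296875 m ≈ 0.003326 m

y(16/5) = 97448/29296875 m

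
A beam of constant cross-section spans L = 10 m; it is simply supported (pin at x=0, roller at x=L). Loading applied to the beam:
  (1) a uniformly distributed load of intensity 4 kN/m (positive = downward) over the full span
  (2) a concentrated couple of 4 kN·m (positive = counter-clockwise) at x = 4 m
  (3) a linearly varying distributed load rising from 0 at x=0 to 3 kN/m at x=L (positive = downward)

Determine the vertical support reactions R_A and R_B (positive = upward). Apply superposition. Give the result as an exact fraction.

Load 1 — uniform load w=4 kN/m over full span:
  R_A = wL/2 = 4·10/2 = 20 kN
  R_B = wL/2 = 4·10/2 = 20 kN
Load 2 — applied couple M₀=4 kN·m at a=4 m (b=L-a=6):
  R_A = M₀/L = 4/10 = 2/5 kN
  R_B = -M₀/L = -4/10 = -2/5 kN
Load 3 — triangular load w₀=3 kN/m (0→w₀ over full span):
  R_A = w₀L/6 = 3·10/6 = 5 kN
  R_B = w₀L/3 = 3·10/3 = 10 kN
Superposition: R_A = 127/5 kN, R_B = 148/5 kN

R_A = 127/5 kN, R_B = 148/5 kN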